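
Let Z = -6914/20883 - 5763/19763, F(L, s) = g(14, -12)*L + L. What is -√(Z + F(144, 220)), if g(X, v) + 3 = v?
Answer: -5*I*√13739665462911474639/412710729 ≈ -44.907*I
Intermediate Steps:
g(X, v) = -3 + v
F(L, s) = -14*L (F(L, s) = (-3 - 12)*L + L = -15*L + L = -14*L)
Z = -256990111/412710729 (Z = -6914*1/20883 - 5763*1/19763 = -6914/20883 - 5763/19763 = -256990111/412710729 ≈ -0.62269)
-√(Z + F(144, 220)) = -√(-256990111/412710729 - 14*144) = -√(-256990111/412710729 - 2016) = -√(-832281819775/412710729) = -5*I*√13739665462911474639/412710729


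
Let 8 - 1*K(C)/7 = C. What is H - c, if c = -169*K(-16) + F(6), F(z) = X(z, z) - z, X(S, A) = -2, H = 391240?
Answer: 419640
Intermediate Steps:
K(C) = 56 - 7*C
F(z) = -2 - z
c = -28400 (c = -169*(56 - 7*(-16)) + (-2 - 1*6) = -169*(56 + 112) + (-2 - 6) = -169*168 - 8 = -28392 - 8 = -28400)
H - c = 391240 - 1*(-28400) = 391240 + 28400 = 419640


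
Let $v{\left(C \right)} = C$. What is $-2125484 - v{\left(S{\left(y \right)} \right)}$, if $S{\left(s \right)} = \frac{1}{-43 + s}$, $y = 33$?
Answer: $- \frac{21254839}{10} \approx -2.1255 \cdot 10^{6}$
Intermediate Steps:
$-2125484 - v{\left(S{\left(y \right)} \right)} = -2125484 - \frac{1}{-43 + 33} = -2125484 - \frac{1}{-10} = -2125484 - - \frac{1}{10} = -2125484 + \frac{1}{10} = - \frac{21254839}{10}$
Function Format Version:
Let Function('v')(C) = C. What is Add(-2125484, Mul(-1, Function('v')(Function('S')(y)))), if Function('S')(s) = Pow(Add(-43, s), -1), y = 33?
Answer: Rational(-21254839, 10) ≈ -2.1255e+6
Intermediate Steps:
Add(-2125484, Mul(-1, Function('v')(Function('S')(y)))) = Add(-2125484, Mul(-1, Pow(Add(-43, 33), -1))) = Add(-2125484, Mul(-1, Pow(-10, -1))) = Add(-2125484, Mul(-1, Rational(-1, 10))) = Add(-2125484, Rational(1, 10)) = Rational(-21254839, 10)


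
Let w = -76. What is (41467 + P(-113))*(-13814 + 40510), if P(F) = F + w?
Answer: 1101957488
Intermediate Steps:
P(F) = -76 + F (P(F) = F - 76 = -76 + F)
(41467 + P(-113))*(-13814 + 40510) = (41467 + (-76 - 113))*(-13814 + 40510) = (41467 - 189)*26696 = 41278*26696 = 1101957488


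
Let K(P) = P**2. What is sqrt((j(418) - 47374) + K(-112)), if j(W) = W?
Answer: 2*I*sqrt(8603) ≈ 185.5*I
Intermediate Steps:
sqrt((j(418) - 47374) + K(-112)) = sqrt((418 - 47374) + (-112)**2) = sqrt(-46956 + 12544) = sqrt(-34412) = 2*I*sqrt(8603)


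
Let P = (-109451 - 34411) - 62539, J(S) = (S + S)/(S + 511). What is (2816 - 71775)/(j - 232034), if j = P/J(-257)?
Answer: 17722463/33419811 ≈ 0.53030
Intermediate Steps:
J(S) = 2*S/(511 + S) (J(S) = (2*S)/(511 + S) = 2*S/(511 + S))
P = -206401 (P = -143862 - 62539 = -206401)
j = 26212927/257 (j = -206401/(2*(-257)/(511 - 257)) = -206401/(2*(-257)/254) = -206401/(2*(-257)*(1/254)) = -206401/(-257/127) = -206401*(-127/257) = 26212927/257 ≈ 1.0200e+5)
(2816 - 71775)/(j - 232034) = (2816 - 71775)/(26212927/257 - 232034) = -68959/(-33419811/257) = -68959*(-257/33419811) = 17722463/33419811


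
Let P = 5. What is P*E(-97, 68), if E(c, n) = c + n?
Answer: -145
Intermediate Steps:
P*E(-97, 68) = 5*(-97 + 68) = 5*(-29) = -145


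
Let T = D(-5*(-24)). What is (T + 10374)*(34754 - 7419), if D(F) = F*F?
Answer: 677197290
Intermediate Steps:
D(F) = F**2
T = 14400 (T = (-5*(-24))**2 = 120**2 = 14400)
(T + 10374)*(34754 - 7419) = (14400 + 10374)*(34754 - 7419) = 24774*27335 = 677197290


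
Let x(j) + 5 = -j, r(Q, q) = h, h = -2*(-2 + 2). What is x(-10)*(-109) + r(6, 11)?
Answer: -545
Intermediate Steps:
h = 0 (h = -2*0 = 0)
r(Q, q) = 0
x(j) = -5 - j
x(-10)*(-109) + r(6, 11) = (-5 - 1*(-10))*(-109) + 0 = (-5 + 10)*(-109) + 0 = 5*(-109) + 0 = -545 + 0 = -545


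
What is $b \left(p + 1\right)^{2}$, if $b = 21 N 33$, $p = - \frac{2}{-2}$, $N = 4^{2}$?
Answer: $44352$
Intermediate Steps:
$N = 16$
$p = 1$ ($p = \left(-2\right) \left(- \frac{1}{2}\right) = 1$)
$b = 11088$ ($b = 21 \cdot 16 \cdot 33 = 336 \cdot 33 = 11088$)
$b \left(p + 1\right)^{2} = 11088 \left(1 + 1\right)^{2} = 11088 \cdot 2^{2} = 11088 \cdot 4 = 44352$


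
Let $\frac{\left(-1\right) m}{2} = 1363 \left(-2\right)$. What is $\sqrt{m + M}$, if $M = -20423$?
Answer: $i \sqrt{14971} \approx 122.36 i$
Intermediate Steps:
$m = 5452$ ($m = - 2 \cdot 1363 \left(-2\right) = \left(-2\right) \left(-2726\right) = 5452$)
$\sqrt{m + M} = \sqrt{5452 - 20423} = \sqrt{-14971} = i \sqrt{14971}$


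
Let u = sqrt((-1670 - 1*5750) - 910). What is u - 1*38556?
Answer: -38556 + 7*I*sqrt(170) ≈ -38556.0 + 91.269*I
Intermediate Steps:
u = 7*I*sqrt(170) (u = sqrt((-1670 - 5750) - 910) = sqrt(-7420 - 910) = sqrt(-8330) = 7*I*sqrt(170) ≈ 91.269*I)
u - 1*38556 = 7*I*sqrt(170) - 1*38556 = 7*I*sqrt(170) - 38556 = -38556 + 7*I*sqrt(170)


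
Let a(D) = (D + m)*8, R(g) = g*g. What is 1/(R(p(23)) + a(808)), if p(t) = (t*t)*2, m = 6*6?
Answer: 1/1126116 ≈ 8.8801e-7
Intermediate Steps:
m = 36
p(t) = 2*t**2 (p(t) = t**2*2 = 2*t**2)
R(g) = g**2
a(D) = 288 + 8*D (a(D) = (D + 36)*8 = (36 + D)*8 = 288 + 8*D)
1/(R(p(23)) + a(808)) = 1/((2*23**2)**2 + (288 + 8*808)) = 1/((2*529)**2 + (288 + 6464)) = 1/(1058**2 + 6752) = 1/(1119364 + 6752) = 1/1126116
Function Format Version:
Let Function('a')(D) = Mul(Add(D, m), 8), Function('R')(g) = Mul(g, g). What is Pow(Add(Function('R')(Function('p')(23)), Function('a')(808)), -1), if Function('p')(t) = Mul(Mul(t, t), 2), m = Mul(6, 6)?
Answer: Rational(1, 1126116) ≈ 8.8801e-7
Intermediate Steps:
m = 36
Function('p')(t) = Mul(2, Pow(t, 2)) (Function('p')(t) = Mul(Pow(t, 2), 2) = Mul(2, Pow(t, 2)))
Function('R')(g) = Pow(g, 2)
Function('a')(D) = Add(288, Mul(8, D)) (Function('a')(D) = Mul(Add(D, 36), 8) = Mul(Add(36, D), 8) = Add(288, Mul(8, D)))
Pow(Add(Function('R')(Function('p')(23)), Function('a')(808)), -1) = Pow(Add(Pow(Mul(2, Pow(23, 2)), 2), Add(288, Mul(8, 808))), -1) = Pow(Add(Pow(Mul(2, 529), 2), Add(288, 6464)), -1) = Pow(Add(Pow(1058, 2), 6752), -1) = Pow(Add(1119364, 6752), -1) = Pow(1126116, -1) = Rational(1, 1126116)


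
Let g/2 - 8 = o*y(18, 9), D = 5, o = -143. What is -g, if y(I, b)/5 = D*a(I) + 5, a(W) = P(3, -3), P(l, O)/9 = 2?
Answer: 135834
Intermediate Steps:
P(l, O) = 18 (P(l, O) = 9*2 = 18)
a(W) = 18
y(I, b) = 475 (y(I, b) = 5*(5*18 + 5) = 5*(90 + 5) = 5*95 = 475)
g = -135834 (g = 16 + 2*(-143*475) = 16 + 2*(-67925) = 16 - 135850 = -135834)
-g = -1*(-135834) = 135834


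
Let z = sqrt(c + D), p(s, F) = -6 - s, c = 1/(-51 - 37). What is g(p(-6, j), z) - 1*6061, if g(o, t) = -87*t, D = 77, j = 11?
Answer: -6061 - 435*sqrt(5962)/44 ≈ -6824.4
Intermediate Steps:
c = -1/88 (c = 1/(-88) = -1/88 ≈ -0.011364)
z = 5*sqrt(5962)/44 (z = sqrt(-1/88 + 77) = sqrt(6775/88) = 5*sqrt(5962)/44 ≈ 8.7743)
g(p(-6, j), z) - 1*6061 = -435*sqrt(5962)/44 - 1*6061 = -435*sqrt(5962)/44 - 6061 = -6061 - 435*sqrt(5962)/44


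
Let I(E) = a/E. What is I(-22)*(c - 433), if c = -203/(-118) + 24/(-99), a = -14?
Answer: -11762429/42834 ≈ -274.60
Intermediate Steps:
c = 5755/3894 (c = -203*(-1/118) + 24*(-1/99) = 203/118 - 8/33 = 5755/3894 ≈ 1.4779)
I(E) = -14/E
I(-22)*(c - 433) = (-14/(-22))*(5755/3894 - 433) = -14*(-1/22)*(-1680347/3894) = (7/11)*(-1680347/3894) = -11762429/42834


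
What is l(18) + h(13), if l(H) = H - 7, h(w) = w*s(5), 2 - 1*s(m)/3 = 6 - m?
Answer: 50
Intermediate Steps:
s(m) = -12 + 3*m (s(m) = 6 - 3*(6 - m) = 6 + (-18 + 3*m) = -12 + 3*m)
h(w) = 3*w (h(w) = w*(-12 + 3*5) = w*(-12 + 15) = w*3 = 3*w)
l(H) = -7 + H
l(18) + h(13) = (-7 + 18) + 3*13 = 11 + 39 = 50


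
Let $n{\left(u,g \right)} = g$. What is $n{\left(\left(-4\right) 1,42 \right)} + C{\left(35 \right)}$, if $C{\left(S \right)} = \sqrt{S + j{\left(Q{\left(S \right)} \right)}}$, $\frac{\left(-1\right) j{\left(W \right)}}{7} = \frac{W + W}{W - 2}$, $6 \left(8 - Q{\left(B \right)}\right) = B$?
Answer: $42 + 7 i \sqrt{3} \approx 42.0 + 12.124 i$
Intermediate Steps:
$Q{\left(B \right)} = 8 - \frac{B}{6}$
$j{\left(W \right)} = - \frac{14 W}{-2 + W}$ ($j{\left(W \right)} = - 7 \frac{W + W}{W - 2} = - 7 \frac{2 W}{-2 + W} = - \frac{14 W}{-2 + W}$)
$C{\left(S \right)} = \sqrt{S - \frac{14 \left(8 - \frac{S}{6}\right)}{6 - \frac{S}{6}}}$ ($C{\left(S \right)} = \sqrt{S - \frac{14 \left(8 - \frac{S}{6}\right)}{-2 - \left(-8 + \frac{S}{6}\right)}} = \sqrt{S - \frac{14 \left(8 - \frac{S}{6}\right)}{6 - \frac{S}{6}}}$)
$n{\left(\left(-4\right) 1,42 \right)} + C{\left(35 \right)} = 42 + \sqrt{\frac{672 + 35^{2} - 1750}{-36 + 35}} = 42 + \sqrt{\frac{672 + 1225 - 1750}{-1}} = 42 + \sqrt{\left(-1\right) 147} = 42 + \sqrt{-147} = 42 + 7 i \sqrt{3}$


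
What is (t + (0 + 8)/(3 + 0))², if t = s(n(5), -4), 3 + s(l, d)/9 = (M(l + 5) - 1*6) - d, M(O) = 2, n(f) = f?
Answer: 5329/9 ≈ 592.11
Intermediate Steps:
s(l, d) = -63 - 9*d (s(l, d) = -27 + 9*((2 - 1*6) - d) = -27 + 9*((2 - 6) - d) = -27 + 9*(-4 - d) = -27 + (-36 - 9*d) = -63 - 9*d)
t = -27 (t = -63 - 9*(-4) = -63 + 36 = -27)
(t + (0 + 8)/(3 + 0))² = (-27 + (0 + 8)/(3 + 0))² = (-27 + 8/3)² = (-73/3)² = 5329/9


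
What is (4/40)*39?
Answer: 39/10 ≈ 3.9000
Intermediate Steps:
(4/40)*39 = ((1/40)*4)*39 = (1/10)*39 = 39/10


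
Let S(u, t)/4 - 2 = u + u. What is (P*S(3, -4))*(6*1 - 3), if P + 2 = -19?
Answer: -2016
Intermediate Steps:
S(u, t) = 8 + 8*u (S(u, t) = 8 + 4*(u + u) = 8 + 4*(2*u) = 8 + 8*u)
P = -21 (P = -2 - 19 = -21)
(P*S(3, -4))*(6*1 - 3) = (-21*(8 + 8*3))*(6*1 - 3) = (-21*(8 + 24))*(6 - 3) = -21*32*3 = -672*3 = -2016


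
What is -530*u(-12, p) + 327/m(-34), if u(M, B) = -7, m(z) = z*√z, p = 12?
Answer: 3710 + 327*I*√34/1156 ≈ 3710.0 + 1.6494*I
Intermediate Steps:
m(z) = z^(3/2)
-530*u(-12, p) + 327/m(-34) = -530*(-7) + 327/((-34)^(3/2)) = 3710 + 327/((-34*I*√34)) = 3710 + 327*(I*√34/1156) = 3710 + 327*I*√34/1156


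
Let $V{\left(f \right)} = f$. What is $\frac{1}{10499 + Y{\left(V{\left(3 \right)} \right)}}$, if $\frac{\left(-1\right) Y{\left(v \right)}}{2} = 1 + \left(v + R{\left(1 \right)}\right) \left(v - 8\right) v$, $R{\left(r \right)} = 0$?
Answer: $\frac{1}{10587} \approx 9.4455 \cdot 10^{-5}$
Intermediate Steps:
$Y{\left(v \right)} = -2 - 2 v^{2} \left(-8 + v\right)$ ($Y{\left(v \right)} = - 2 \left(1 + \left(v + 0\right) \left(v - 8\right) v\right) = - 2 \left(1 + v \left(-8 + v\right) v\right) = - 2 \left(1 + v^{2} \left(-8 + v\right)\right) = -2 - 2 v^{2} \left(-8 + v\right)$)
$\frac{1}{10499 + Y{\left(V{\left(3 \right)} \right)}} = \frac{1}{10499 - \left(2 - 144 + 54\right)} = \frac{1}{10499 - -88} = \frac{1}{10499 + 88} = \frac{1}{10587}$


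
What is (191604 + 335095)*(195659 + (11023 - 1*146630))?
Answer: 31629328348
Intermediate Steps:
(191604 + 335095)*(195659 + (11023 - 1*146630)) = 526699*(195659 + (11023 - 146630)) = 526699*(195659 - 135607) = 526699*60052 = 31629328348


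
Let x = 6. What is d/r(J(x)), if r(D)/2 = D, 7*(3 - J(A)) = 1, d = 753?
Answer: 5271/40 ≈ 131.77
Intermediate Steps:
J(A) = 20/7 (J(A) = 3 - ⅐*1 = 3 - ⅐ = 20/7)
r(D) = 2*D
d/r(J(x)) = 753/((2*(20/7))) = 753/(40/7) = 753*(7/40) = 5271/40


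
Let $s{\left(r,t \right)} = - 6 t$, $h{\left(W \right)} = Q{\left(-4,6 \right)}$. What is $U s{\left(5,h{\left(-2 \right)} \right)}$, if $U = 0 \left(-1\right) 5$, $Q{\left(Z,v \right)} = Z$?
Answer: $0$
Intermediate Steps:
$h{\left(W \right)} = -4$
$U = 0$ ($U = 0 \cdot 5 = 0$)
$U s{\left(5,h{\left(-2 \right)} \right)} = 0 \left(\left(-6\right) \left(-4\right)\right) = 0 \cdot 24 = 0$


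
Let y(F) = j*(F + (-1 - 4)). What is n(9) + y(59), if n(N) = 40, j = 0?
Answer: 40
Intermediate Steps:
y(F) = 0 (y(F) = 0*(F + (-1 - 4)) = 0*(F - 5) = 0*(-5 + F) = 0)
n(9) + y(59) = 40 + 0 = 40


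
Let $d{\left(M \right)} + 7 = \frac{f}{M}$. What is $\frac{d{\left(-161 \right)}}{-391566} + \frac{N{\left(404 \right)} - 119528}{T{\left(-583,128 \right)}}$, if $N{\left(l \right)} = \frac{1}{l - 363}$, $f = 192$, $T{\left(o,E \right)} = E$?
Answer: $- \frac{154473599366705}{165422538624} \approx -933.81$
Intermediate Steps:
$d{\left(M \right)} = -7 + \frac{192}{M}$
$N{\left(l \right)} = \frac{1}{-363 + l}$
$\frac{d{\left(-161 \right)}}{-391566} + \frac{N{\left(404 \right)} - 119528}{T{\left(-583,128 \right)}} = \frac{-7 + \frac{192}{-161}}{-391566} + \frac{\frac{1}{-363 + 404} - 119528}{128} = \left(-7 + 192 \left(- \frac{1}{161}\right)\right) \left(- \frac{1}{391566}\right) + \left(\frac{1}{41} - 119528\right) \frac{1}{128} = \left(-7 - \frac{192}{161}\right) \left(- \frac{1}{391566}\right) + \left(\frac{1}{41} - 119528\right) \frac{1}{128} = \left(- \frac{1319}{161}\right) \left(- \frac{1}{391566}\right) - \frac{4900647}{5248} = \frac{1319}{63042126} - \frac{4900647}{5248} = - \frac{154473599366705}{165422538624}$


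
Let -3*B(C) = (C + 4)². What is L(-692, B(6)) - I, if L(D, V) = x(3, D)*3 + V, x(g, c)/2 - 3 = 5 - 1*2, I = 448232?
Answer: -1344688/3 ≈ -4.4823e+5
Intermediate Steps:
B(C) = -(4 + C)²/3 (B(C) = -(C + 4)²/3 = -(4 + C)²/3)
x(g, c) = 12 (x(g, c) = 6 + 2*(5 - 1*2) = 6 + 2*(5 - 2) = 6 + 2*3 = 6 + 6 = 12)
L(D, V) = 36 + V (L(D, V) = 12*3 + V = 36 + V)
L(-692, B(6)) - I = (36 - (4 + 6)²/3) - 1*448232 = (36 - ⅓*10²) - 448232 = (36 - ⅓*100) - 448232 = (36 - 100/3) - 448232 = 8/3 - 448232 = -1344688/3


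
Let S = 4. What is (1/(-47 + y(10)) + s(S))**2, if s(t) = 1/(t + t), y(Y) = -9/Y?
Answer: 159201/14684224 ≈ 0.010842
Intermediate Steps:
s(t) = 1/(2*t)
(1/(-47 + y(10)) + s(S))**2 = (1/(-47 - 9/10) + (1/2)/4)**2 = (1/(-47 - 9*1/10) + (1/2)*(1/4))**2 = (1/(-47 - 9/10) + 1/8)**2 = (1/(-479/10) + 1/8)**2 = (-10/479 + 1/8)**2 = (399/3832)**2 = 159201/14684224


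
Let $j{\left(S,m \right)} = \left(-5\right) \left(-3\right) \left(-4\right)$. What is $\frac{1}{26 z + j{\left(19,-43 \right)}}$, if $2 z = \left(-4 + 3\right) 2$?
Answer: $- \frac{1}{86} \approx -0.011628$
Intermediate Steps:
$z = -1$ ($z = \frac{\left(-4 + 3\right) 2}{2} = \frac{\left(-1\right) 2}{2} = \frac{1}{2} \left(-2\right) = -1$)
$j{\left(S,m \right)} = -60$ ($j{\left(S,m \right)} = 15 \left(-4\right) = -60$)
$\frac{1}{26 z + j{\left(19,-43 \right)}} = \frac{1}{26 \left(-1\right) - 60} = \frac{1}{-26 - 60} = \frac{1}{-86} = - \frac{1}{86}$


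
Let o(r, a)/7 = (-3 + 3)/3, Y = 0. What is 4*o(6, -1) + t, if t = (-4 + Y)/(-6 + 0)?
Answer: ⅔ ≈ 0.66667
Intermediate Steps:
t = ⅔ (t = (-4 + 0)/(-6 + 0) = -4/(-6) = -4*(-⅙) = ⅔ ≈ 0.66667)
o(r, a) = 0 (o(r, a) = 7*((-3 + 3)/3) = 7*(0*(⅓)) = 7*0 = 0)
4*o(6, -1) + t = 4*0 + ⅔ = 0 + ⅔ = ⅔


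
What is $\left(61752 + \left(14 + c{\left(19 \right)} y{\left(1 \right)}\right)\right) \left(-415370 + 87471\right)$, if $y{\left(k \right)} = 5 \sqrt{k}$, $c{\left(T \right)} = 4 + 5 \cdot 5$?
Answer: $-20300554989$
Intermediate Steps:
$c{\left(T \right)} = 29$ ($c{\left(T \right)} = 4 + 25 = 29$)
$\left(61752 + \left(14 + c{\left(19 \right)} y{\left(1 \right)}\right)\right) \left(-415370 + 87471\right) = \left(61752 + \left(14 + 29 \cdot 5 \sqrt{1}\right)\right) \left(-415370 + 87471\right) = \left(61752 + \left(14 + 29 \cdot 5 \cdot 1\right)\right) \left(-327899\right) = \left(61752 + \left(14 + 29 \cdot 5\right)\right) \left(-327899\right) = \left(61752 + \left(14 + 145\right)\right) \left(-327899\right) = \left(61752 + 159\right) \left(-327899\right) = 61911 \left(-327899\right) = -20300554989$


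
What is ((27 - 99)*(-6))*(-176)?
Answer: -76032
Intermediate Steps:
((27 - 99)*(-6))*(-176) = -72*(-6)*(-176) = 432*(-176) = -76032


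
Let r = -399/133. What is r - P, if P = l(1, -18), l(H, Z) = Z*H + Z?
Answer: 33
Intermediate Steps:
r = -3 (r = -399*1/133 = -3)
l(H, Z) = Z + H*Z (l(H, Z) = H*Z + Z = Z + H*Z)
P = -36 (P = -18*(1 + 1) = -18*2 = -36)
r - P = -3 - 1*(-36) = -3 + 36 = 33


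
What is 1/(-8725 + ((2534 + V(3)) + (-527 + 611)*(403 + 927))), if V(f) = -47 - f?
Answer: 1/105479 ≈ 9.4806e-6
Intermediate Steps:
1/(-8725 + ((2534 + V(3)) + (-527 + 611)*(403 + 927))) = 1/(-8725 + ((2534 + (-47 - 1*3)) + (-527 + 611)*(403 + 927))) = 1/(-8725 + ((2534 + (-47 - 3)) + 84*1330)) = 1/(-8725 + ((2534 - 50) + 111720)) = 1/(-8725 + (2484 + 111720)) = 1/(-8725 + 114204) = 1/105479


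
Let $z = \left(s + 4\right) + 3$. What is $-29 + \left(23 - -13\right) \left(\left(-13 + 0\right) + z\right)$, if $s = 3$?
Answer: $-137$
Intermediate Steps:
$z = 10$ ($z = \left(3 + 4\right) + 3 = 7 + 3 = 10$)
$-29 + \left(23 - -13\right) \left(\left(-13 + 0\right) + z\right) = -29 + \left(23 - -13\right) \left(\left(-13 + 0\right) + 10\right) = -29 + \left(23 + 13\right) \left(-13 + 10\right) = -29 + 36 \left(-3\right) = -29 - 108 = -137$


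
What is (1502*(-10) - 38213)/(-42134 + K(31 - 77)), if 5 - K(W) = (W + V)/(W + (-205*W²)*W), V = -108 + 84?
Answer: 531101222661/420317536258 ≈ 1.2636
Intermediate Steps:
V = -24
K(W) = 5 - (-24 + W)/(W - 205*W³) (K(W) = 5 - (W - 24)/(W + (-205*W²)*W) = 5 - (-24 + W)/(W - 205*W³))
(1502*(-10) - 38213)/(-42134 + K(31 - 77)) = (1502*(-10) - 38213)/(-42134 + (-24 - 4*(31 - 77) + 1025*(31 - 77)³)/(-(31 - 77) + 205*(31 - 77)³)) = (-15020 - 38213)/(-42134 + (-24 - 4*(-46) + 1025*(-46)³)/(-1*(-46) + 205*(-46)³)) = -53233/(-42134 + (-24 + 184 + 1025*(-97336))/(46 + 205*(-97336))) = -53233/(-42134 + (-24 + 184 - 99769400)/(46 - 19953880)) = -53233/(-42134 - 99769240/(-19953834)) = -53233/(-42134 - 1/19953834*(-99769240)) = -53233/(-42134 + 49884620/9976917) = -53233/(-420317536258/9976917) = -53233*(-9976917/420317536258) = 531101222661/420317536258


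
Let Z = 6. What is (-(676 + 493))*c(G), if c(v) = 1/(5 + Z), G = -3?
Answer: -1169/11 ≈ -106.27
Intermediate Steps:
c(v) = 1/11 (c(v) = 1/(5 + 6) = 1/11)
(-(676 + 493))*c(G) = -(676 + 493)*(1/11) = -1*1169*(1/11) = -1169*1/11 = -1169/11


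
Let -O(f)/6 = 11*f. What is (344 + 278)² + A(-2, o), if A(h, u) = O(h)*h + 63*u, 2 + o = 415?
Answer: 412639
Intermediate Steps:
o = 413 (o = -2 + 415 = 413)
O(f) = -66*f
A(h, u) = -66*h² + 63*u (A(h, u) = (-66*h)*h + 63*u = -66*h² + 63*u)
(344 + 278)² + A(-2, o) = (344 + 278)² + (-66*(-2)² + 63*413) = 622² + (-66*4 + 26019) = 386884 + (-264 + 26019) = 386884 + 25755 = 412639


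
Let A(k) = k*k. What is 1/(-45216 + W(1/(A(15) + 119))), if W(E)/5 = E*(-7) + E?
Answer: -172/7777167 ≈ -2.2116e-5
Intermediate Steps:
A(k) = k**2
W(E) = -30*E (W(E) = 5*(E*(-7) + E) = 5*(-7*E + E) = 5*(-6*E) = -30*E)
1/(-45216 + W(1/(A(15) + 119))) = 1/(-45216 - 30/(15**2 + 119)) = 1/(-45216 - 30/(225 + 119)) = 1/(-45216 - 30/344) = 1/(-45216 - 30*1/344) = 1/(-45216 - 15/172) = 1/(-7777167/172) = -172/7777167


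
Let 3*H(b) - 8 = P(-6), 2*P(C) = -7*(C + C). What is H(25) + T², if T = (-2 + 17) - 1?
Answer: 638/3 ≈ 212.67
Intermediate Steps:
P(C) = -7*C (P(C) = (-7*(C + C))/2 = (-14*C)/2 = -7*C)
H(b) = 50/3 (H(b) = 8/3 + (-7*(-6))/3 = 8/3 + (⅓)*42 = 8/3 + 14 = 50/3)
T = 14 (T = 15 - 1 = 14)
H(25) + T² = 50/3 + 14² = 50/3 + 196 = 638/3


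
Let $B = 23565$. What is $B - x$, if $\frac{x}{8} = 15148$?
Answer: $-97619$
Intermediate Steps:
$x = 121184$ ($x = 8 \cdot 15148 = 121184$)
$B - x = 23565 - 121184 = -97619$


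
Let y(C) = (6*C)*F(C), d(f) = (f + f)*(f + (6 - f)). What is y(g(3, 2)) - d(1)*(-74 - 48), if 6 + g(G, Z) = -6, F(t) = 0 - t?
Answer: 600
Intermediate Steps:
F(t) = -t
g(G, Z) = -12 (g(G, Z) = -6 - 6 = -12)
d(f) = 12*f (d(f) = (2*f)*6 = 12*f)
y(C) = -6*C² (y(C) = (6*C)*(-C) = -6*C²)
y(g(3, 2)) - d(1)*(-74 - 48) = -6*(-12)² - 12*1*(-74 - 48) = -6*144 - 12*(-122) = -864 - 1*(-1464) = -864 + 1464 = 600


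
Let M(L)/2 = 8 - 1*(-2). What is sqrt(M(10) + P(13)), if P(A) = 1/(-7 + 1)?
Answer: sqrt(714)/6 ≈ 4.4535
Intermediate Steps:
P(A) = -1/6 (P(A) = 1/(-6) = -1/6)
M(L) = 20 (M(L) = 2*(8 - 1*(-2)) = 2*(8 + 2) = 2*10 = 20)
sqrt(M(10) + P(13)) = sqrt(20 - 1/6) = sqrt(119/6) = sqrt(714)/6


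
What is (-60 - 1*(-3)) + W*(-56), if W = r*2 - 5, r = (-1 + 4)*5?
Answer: -1457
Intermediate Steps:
r = 15 (r = 3*5 = 15)
W = 25 (W = 15*2 - 5 = 30 - 5 = 25)
(-60 - 1*(-3)) + W*(-56) = (-60 - 1*(-3)) + 25*(-56) = (-60 + 3) - 1400 = -57 - 1400 = -1457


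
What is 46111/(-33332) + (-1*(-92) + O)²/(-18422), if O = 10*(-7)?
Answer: -33291905/23617004 ≈ -1.4097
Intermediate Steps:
O = -70
46111/(-33332) + (-1*(-92) + O)²/(-18422) = 46111/(-33332) + (-1*(-92) - 70)²/(-18422) = 46111*(-1/33332) + (92 - 70)²*(-1/18422) = -3547/2564 + 22²*(-1/18422) = -3547/2564 + 484*(-1/18422) = -3547/2564 - 242/9211 = -33291905/23617004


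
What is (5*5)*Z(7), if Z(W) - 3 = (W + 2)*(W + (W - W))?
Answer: 1650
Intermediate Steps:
Z(W) = 3 + W*(2 + W) (Z(W) = 3 + (W + 2)*(W + (W - W)) = 3 + (2 + W)*(W + 0) = 3 + (2 + W)*W = 3 + W*(2 + W))
(5*5)*Z(7) = (5*5)*(3 + 7**2 + 2*7) = 25*(3 + 49 + 14) = 25*66 = 1650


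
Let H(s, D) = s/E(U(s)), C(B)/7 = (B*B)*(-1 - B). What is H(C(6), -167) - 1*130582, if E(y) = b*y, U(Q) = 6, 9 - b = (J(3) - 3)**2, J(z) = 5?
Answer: -653204/5 ≈ -1.3064e+5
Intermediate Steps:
b = 5 (b = 9 - (5 - 3)**2 = 9 - 1*2**2 = 9 - 1*4 = 9 - 4 = 5)
C(B) = 7*B**2*(-1 - B) (C(B) = 7*((B*B)*(-1 - B)) = 7*(B**2*(-1 - B)) = 7*B**2*(-1 - B))
E(y) = 5*y
H(s, D) = s/30 (H(s, D) = s/((5*6)) = s/30)
H(C(6), -167) - 1*130582 = (7*6**2*(-1 - 1*6))/30 - 1*130582 = (7*36*(-1 - 6))/30 - 130582 = (7*36*(-7))/30 - 130582 = (1/30)*(-1764) - 130582 = -294/5 - 130582 = -653204/5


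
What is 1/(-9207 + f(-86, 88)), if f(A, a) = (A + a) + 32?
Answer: -1/9173 ≈ -0.00010902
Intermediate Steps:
f(A, a) = 32 + A + a
1/(-9207 + f(-86, 88)) = 1/(-9207 + (32 - 86 + 88)) = 1/(-9207 + 34) = 1/(-9173) = -1/9173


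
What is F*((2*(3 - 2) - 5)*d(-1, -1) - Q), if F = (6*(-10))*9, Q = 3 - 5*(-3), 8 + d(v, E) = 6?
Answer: 6480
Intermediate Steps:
d(v, E) = -2 (d(v, E) = -8 + 6 = -2)
Q = 18 (Q = 3 + 15 = 18)
F = -540 (F = -60*9 = -540)
F*((2*(3 - 2) - 5)*d(-1, -1) - Q) = -540*((2*(3 - 2) - 5)*(-2) - 1*18) = -540*((2*1 - 5)*(-2) - 18) = -540*((2 - 5)*(-2) - 18) = -540*(-3*(-2) - 18) = -540*(6 - 18) = -540*(-12) = 6480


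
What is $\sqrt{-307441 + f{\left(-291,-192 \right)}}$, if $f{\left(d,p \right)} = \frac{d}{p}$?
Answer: $\frac{i \sqrt{19676127}}{8} \approx 554.47 i$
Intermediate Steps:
$\sqrt{-307441 + f{\left(-291,-192 \right)}} = \sqrt{-307441 - \frac{291}{-192}} = \sqrt{-307441 - - \frac{97}{64}} = \sqrt{-307441 + \frac{97}{64}} = \sqrt{- \frac{19676127}{64}} = \frac{i \sqrt{19676127}}{8}$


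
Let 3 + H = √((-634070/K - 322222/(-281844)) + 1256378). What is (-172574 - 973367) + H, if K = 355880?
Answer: -1145944 + √219443322621096485233343/417927678 ≈ -1.1448e+6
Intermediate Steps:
H = -3 + √219443322621096485233343/417927678 (H = -3 + √((-634070/355880 - 322222/(-281844)) + 1256378) = -3 + √((-634070*1/355880 - 322222*(-1/281844)) + 1256378) = -3 + √((-63407/35588 + 161111/140922) + 1256378) = -3 + √(-1600911493/2507566068 + 1256378) = -3 + √(3150449240470211/2507566068) = -3 + √219443322621096485233343/417927678 ≈ 1117.9)
(-172574 - 973367) + H = (-172574 - 973367) + (-3 + √219443322621096485233343/417927678) = -1145941 + (-3 + √219443322621096485233343/417927678) = -1145944 + √219443322621096485233343/417927678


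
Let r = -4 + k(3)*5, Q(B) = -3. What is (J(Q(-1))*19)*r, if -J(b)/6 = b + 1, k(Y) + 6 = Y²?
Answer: 2508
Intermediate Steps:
k(Y) = -6 + Y²
r = 11 (r = -4 + (-6 + 3²)*5 = -4 + (-6 + 9)*5 = -4 + 3*5 = -4 + 15 = 11)
J(b) = -6 - 6*b (J(b) = -6*(b + 1) = -6*(1 + b) = -6 - 6*b)
(J(Q(-1))*19)*r = ((-6 - 6*(-3))*19)*11 = ((-6 + 18)*19)*11 = (12*19)*11 = 228*11 = 2508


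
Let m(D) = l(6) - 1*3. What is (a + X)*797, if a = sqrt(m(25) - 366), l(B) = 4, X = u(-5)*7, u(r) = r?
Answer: -27895 + 797*I*sqrt(365) ≈ -27895.0 + 15227.0*I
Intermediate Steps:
X = -35 (X = -5*7 = -35)
m(D) = 1 (m(D) = 4 - 1*3 = 4 - 3 = 1)
a = I*sqrt(365) (a = sqrt(1 - 366) = sqrt(-365) = I*sqrt(365) ≈ 19.105*I)
(a + X)*797 = (I*sqrt(365) - 35)*797 = (-35 + I*sqrt(365))*797 = -27895 + 797*I*sqrt(365)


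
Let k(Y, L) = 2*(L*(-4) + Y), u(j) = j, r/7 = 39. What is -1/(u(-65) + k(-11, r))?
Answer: 1/2271 ≈ 0.00044033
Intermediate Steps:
r = 273 (r = 7*39 = 273)
k(Y, L) = -8*L + 2*Y (k(Y, L) = 2*(-4*L + Y) = 2*(Y - 4*L) = -8*L + 2*Y)
-1/(u(-65) + k(-11, r)) = -1/(-65 + (-8*273 + 2*(-11))) = -1/(-65 + (-2184 - 22)) = -1/(-65 - 2206) = -1/(-2271) = -1*(-1/2271) = 1/2271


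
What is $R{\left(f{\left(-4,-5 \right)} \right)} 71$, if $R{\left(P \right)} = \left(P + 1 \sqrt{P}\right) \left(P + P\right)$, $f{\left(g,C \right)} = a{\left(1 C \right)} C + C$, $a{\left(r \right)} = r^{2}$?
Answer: $2399800 - 18460 i \sqrt{130} \approx 2.3998 \cdot 10^{6} - 2.1048 \cdot 10^{5} i$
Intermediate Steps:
$f{\left(g,C \right)} = C + C^{3}$ ($f{\left(g,C \right)} = \left(1 C\right)^{2} C + C = C^{2} C + C = C^{3} + C = C + C^{3}$)
$R{\left(P \right)} = 2 P \left(P + \sqrt{P}\right)$ ($R{\left(P \right)} = \left(P + \sqrt{P}\right) 2 P = 2 P \left(P + \sqrt{P}\right)$)
$R{\left(f{\left(-4,-5 \right)} \right)} 71 = \left(2 \left(-5 + \left(-5\right)^{3}\right)^{2} + 2 \left(-5 + \left(-5\right)^{3}\right)^{\frac{3}{2}}\right) 71 = \left(2 \left(-5 - 125\right)^{2} + 2 \left(-5 - 125\right)^{\frac{3}{2}}\right) 71 = \left(2 \left(-130\right)^{2} + 2 \left(-130\right)^{\frac{3}{2}}\right) 71 = \left(2 \cdot 16900 + 2 \left(- 130 i \sqrt{130}\right)\right) 71 = \left(33800 - 260 i \sqrt{130}\right) 71 = 2399800 - 18460 i \sqrt{130}$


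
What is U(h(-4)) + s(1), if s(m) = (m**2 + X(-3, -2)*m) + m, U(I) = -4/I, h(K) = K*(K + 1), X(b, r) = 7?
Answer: 26/3 ≈ 8.6667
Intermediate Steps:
h(K) = K*(1 + K)
s(m) = m**2 + 8*m (s(m) = (m**2 + 7*m) + m = m**2 + 8*m)
U(h(-4)) + s(1) = -4*(-1/(4*(1 - 4))) + 1*(8 + 1) = -4/((-4*(-3))) + 1*9 = -4/12 + 9 = -4*1/12 + 9 = -1/3 + 9 = 26/3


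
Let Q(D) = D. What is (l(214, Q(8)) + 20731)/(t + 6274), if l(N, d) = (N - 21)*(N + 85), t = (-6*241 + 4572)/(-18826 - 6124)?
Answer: 978514050/78266587 ≈ 12.502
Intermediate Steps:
t = -1563/12475 (t = (-1446 + 4572)/(-24950) = 3126*(-1/24950) = -1563/12475 ≈ -0.12529)
l(N, d) = (-21 + N)*(85 + N)
(l(214, Q(8)) + 20731)/(t + 6274) = ((-1785 + 214**2 + 64*214) + 20731)/(-1563/12475 + 6274) = ((-1785 + 45796 + 13696) + 20731)/(78266587/12475) = (57707 + 20731)*(12475/78266587) = 78438*(12475/78266587) = 978514050/78266587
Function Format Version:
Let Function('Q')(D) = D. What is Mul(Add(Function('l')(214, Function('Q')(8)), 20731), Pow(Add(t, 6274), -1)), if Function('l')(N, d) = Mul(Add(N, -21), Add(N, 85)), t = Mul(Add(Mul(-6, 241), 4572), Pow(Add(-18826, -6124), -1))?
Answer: Rational(978514050, 78266587) ≈ 12.502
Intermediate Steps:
t = Rational(-1563, 12475) (t = Mul(Add(-1446, 4572), Pow(-24950, -1)) = Mul(3126, Rational(-1, 24950)) = Rational(-1563, 12475) ≈ -0.12529)
Function('l')(N, d) = Mul(Add(-21, N), Add(85, N))
Mul(Add(Function('l')(214, Function('Q')(8)), 20731), Pow(Add(t, 6274), -1)) = Mul(Add(Add(-1785, Pow(214, 2), Mul(64, 214)), 20731), Pow(Add(Rational(-1563, 12475), 6274), -1)) = Mul(Add(Add(-1785, 45796, 13696), 20731), Pow(Rational(78266587, 12475), -1)) = Mul(Add(57707, 20731), Rational(12475, 78266587)) = Mul(78438, Rational(12475, 78266587)) = Rational(978514050, 78266587)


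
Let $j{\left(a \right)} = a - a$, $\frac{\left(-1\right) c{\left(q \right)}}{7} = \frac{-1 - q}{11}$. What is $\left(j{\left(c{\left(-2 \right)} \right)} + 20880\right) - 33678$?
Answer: $-12798$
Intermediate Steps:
$c{\left(q \right)} = \frac{7}{11} + \frac{7 q}{11}$ ($c{\left(q \right)} = - 7 \frac{-1 - q}{11} = - 7 \left(-1 - q\right) \frac{1}{11} = - 7 \left(- \frac{1}{11} - \frac{q}{11}\right) = \frac{7}{11} + \frac{7 q}{11}$)
$j{\left(a \right)} = 0$
$\left(j{\left(c{\left(-2 \right)} \right)} + 20880\right) - 33678 = \left(0 + 20880\right) - 33678 = 20880 - 33678 = -12798$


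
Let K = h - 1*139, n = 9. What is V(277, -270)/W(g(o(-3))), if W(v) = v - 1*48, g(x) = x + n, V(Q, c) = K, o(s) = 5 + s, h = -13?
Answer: 152/37 ≈ 4.1081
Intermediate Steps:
K = -152 (K = -13 - 1*139 = -13 - 139 = -152)
V(Q, c) = -152
g(x) = 9 + x (g(x) = x + 9 = 9 + x)
W(v) = -48 + v (W(v) = v - 48 = -48 + v)
V(277, -270)/W(g(o(-3))) = -152/(-48 + (9 + (5 - 3))) = -152/(-48 + (9 + 2)) = -152/(-48 + 11) = -152/(-37) = -152*(-1/37) = 152/37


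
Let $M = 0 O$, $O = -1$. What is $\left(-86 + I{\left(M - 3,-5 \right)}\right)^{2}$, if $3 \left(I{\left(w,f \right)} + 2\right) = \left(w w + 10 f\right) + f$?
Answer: $\frac{96100}{9} \approx 10678.0$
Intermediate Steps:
$M = 0$ ($M = 0 \left(-1\right) = 0$)
$I{\left(w,f \right)} = -2 + \frac{w^{2}}{3} + \frac{11 f}{3}$ ($I{\left(w,f \right)} = -2 + \frac{\left(w w + 10 f\right) + f}{3} = -2 + \frac{\left(w^{2} + 10 f\right) + f}{3} = -2 + \frac{w^{2} + 11 f}{3} = -2 + \left(\frac{w^{2}}{3} + \frac{11 f}{3}\right) = -2 + \frac{w^{2}}{3} + \frac{11 f}{3}$)
$\left(-86 + I{\left(M - 3,-5 \right)}\right)^{2} = \left(-86 + \left(-2 + \frac{\left(0 - 3\right)^{2}}{3} + \frac{11}{3} \left(-5\right)\right)\right)^{2} = \left(-86 - \left(\frac{61}{3} - \frac{\left(0 - 3\right)^{2}}{3}\right)\right)^{2} = \left(-86 - \left(\frac{61}{3} - 3\right)\right)^{2} = \left(-86 - \frac{52}{3}\right)^{2} = \left(- \frac{310}{3}\right)^{2} = \frac{96100}{9}$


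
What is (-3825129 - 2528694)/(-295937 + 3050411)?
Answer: -2117941/918158 ≈ -2.3067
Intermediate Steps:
(-3825129 - 2528694)/(-295937 + 3050411) = -6353823/2754474 = -6353823*1/2754474 = -2117941/918158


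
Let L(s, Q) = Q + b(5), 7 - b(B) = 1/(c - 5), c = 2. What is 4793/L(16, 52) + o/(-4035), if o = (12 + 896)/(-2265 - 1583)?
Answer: 13953643334/172734315 ≈ 80.781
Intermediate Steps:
o = -227/962 (o = 908/(-3848) = 908*(-1/3848) = -227/962 ≈ -0.23597)
b(B) = 22/3 (b(B) = 7 - 1/(2 - 5) = 7 - 1/(-3) = 7 - 1*(-⅓) = 7 + ⅓ = 22/3)
L(s, Q) = 22/3 + Q (L(s, Q) = Q + 22/3 = 22/3 + Q)
4793/L(16, 52) + o/(-4035) = 4793/(22/3 + 52) - 227/962/(-4035) = 4793/(178/3) - 227/962*(-1/4035) = 4793*(3/178) + 227/3881670 = 14379/178 + 227/3881670 = 13953643334/172734315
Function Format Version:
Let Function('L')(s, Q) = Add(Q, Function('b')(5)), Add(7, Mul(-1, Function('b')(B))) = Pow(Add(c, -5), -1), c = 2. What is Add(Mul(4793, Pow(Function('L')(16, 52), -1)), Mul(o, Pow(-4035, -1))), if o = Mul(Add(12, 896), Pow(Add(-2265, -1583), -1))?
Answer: Rational(13953643334, 172734315) ≈ 80.781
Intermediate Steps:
o = Rational(-227, 962) (o = Mul(908, Pow(-3848, -1)) = Mul(908, Rational(-1, 3848)) = Rational(-227, 962) ≈ -0.23597)
Function('b')(B) = Rational(22, 3) (Function('b')(B) = Add(7, Mul(-1, Pow(Add(2, -5), -1))) = Add(7, Mul(-1, Pow(-3, -1))) = Add(7, Mul(-1, Rational(-1, 3))) = Add(7, Rational(1, 3)) = Rational(22, 3))
Function('L')(s, Q) = Add(Rational(22, 3), Q) (Function('L')(s, Q) = Add(Q, Rational(22, 3)) = Add(Rational(22, 3), Q))
Add(Mul(4793, Pow(Function('L')(16, 52), -1)), Mul(o, Pow(-4035, -1))) = Add(Mul(4793, Pow(Add(Rational(22, 3), 52), -1)), Mul(Rational(-227, 962), Pow(-4035, -1))) = Add(Mul(4793, Pow(Rational(178, 3), -1)), Mul(Rational(-227, 962), Rational(-1, 4035))) = Add(Mul(4793, Rational(3, 178)), Rational(227, 3881670)) = Add(Rational(14379, 178), Rational(227, 3881670)) = Rational(13953643334, 172734315)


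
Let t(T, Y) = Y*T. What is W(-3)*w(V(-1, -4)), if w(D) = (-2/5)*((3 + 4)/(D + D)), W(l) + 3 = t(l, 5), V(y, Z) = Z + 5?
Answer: 126/5 ≈ 25.200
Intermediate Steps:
V(y, Z) = 5 + Z
t(T, Y) = T*Y
W(l) = -3 + 5*l (W(l) = -3 + l*5 = -3 + 5*l)
w(D) = -7/(5*D) (w(D) = (-2*⅕)*(7/((2*D))) = -14*1/(2*D)/5 = -7/(5*D))
W(-3)*w(V(-1, -4)) = (-3 + 5*(-3))*(-7/(5*(5 - 4))) = (-3 - 15)*(-7/5/1) = -(-126)/5 = -18*(-7/5) = 126/5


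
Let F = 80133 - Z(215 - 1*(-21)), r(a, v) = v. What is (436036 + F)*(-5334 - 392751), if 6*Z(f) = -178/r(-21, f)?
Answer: -48493087991995/236 ≈ -2.0548e+11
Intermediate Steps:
Z(f) = -89/(3*f) (Z(f) = (-178/f)/6 = -89/(3*f))
F = 56734253/708 (F = 80133 - (-89)/(3*(215 - 1*(-21))) = 80133 - (-89)/(3*(215 + 21)) = 80133 - (-89)/(3*236) = 80133 - 1*(-89/708) = 80133 + 89/708 = 56734253/708 ≈ 80133.)
(436036 + F)*(-5334 - 392751) = (436036 + 56734253/708)*(-5334 - 392751) = (365447741/708)*(-398085) = -48493087991995/236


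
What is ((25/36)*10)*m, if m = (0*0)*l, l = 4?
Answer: 0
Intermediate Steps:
m = 0 (m = (0*0)*4 = 0*4 = 0)
((25/36)*10)*m = ((25/36)*10)*0 = (125/18)*0 = 0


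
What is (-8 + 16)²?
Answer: 64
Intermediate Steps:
(-8 + 16)² = 8² = 64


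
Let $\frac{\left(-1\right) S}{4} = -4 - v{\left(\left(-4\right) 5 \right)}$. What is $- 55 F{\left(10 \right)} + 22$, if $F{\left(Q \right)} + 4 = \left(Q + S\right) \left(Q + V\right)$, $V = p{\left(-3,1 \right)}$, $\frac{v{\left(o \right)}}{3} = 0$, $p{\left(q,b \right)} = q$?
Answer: $-9768$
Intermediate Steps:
$v{\left(o \right)} = 0$ ($v{\left(o \right)} = 3 \cdot 0 = 0$)
$S = 16$ ($S = - 4 \left(-4 - 0\right) = - 4 \left(-4 + 0\right) = \left(-4\right) \left(-4\right) = 16$)
$V = -3$
$F{\left(Q \right)} = -4 + \left(-3 + Q\right) \left(16 + Q\right)$ ($F{\left(Q \right)} = -4 + \left(Q + 16\right) \left(Q - 3\right) = -4 + \left(16 + Q\right) \left(-3 + Q\right) = -4 + \left(-3 + Q\right) \left(16 + Q\right)$)
$- 55 F{\left(10 \right)} + 22 = - 55 \left(-52 + 10^{2} + 13 \cdot 10\right) + 22 = - 55 \left(-52 + 100 + 130\right) + 22 = \left(-55\right) 178 + 22 = -9790 + 22 = -9768$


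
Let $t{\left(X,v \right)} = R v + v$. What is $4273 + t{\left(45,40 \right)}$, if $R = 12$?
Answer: $4793$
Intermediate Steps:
$t{\left(X,v \right)} = 13 v$ ($t{\left(X,v \right)} = 12 v + v = 13 v$)
$4273 + t{\left(45,40 \right)} = 4273 + 13 \cdot 40 = 4273 + 520 = 4793$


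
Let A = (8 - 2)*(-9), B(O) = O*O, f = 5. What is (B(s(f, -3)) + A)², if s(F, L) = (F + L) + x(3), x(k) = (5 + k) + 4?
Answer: 20164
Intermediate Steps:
x(k) = 9 + k
s(F, L) = 12 + F + L (s(F, L) = (F + L) + (9 + 3) = (F + L) + 12 = 12 + F + L)
B(O) = O²
A = -54 (A = 6*(-9) = -54)
(B(s(f, -3)) + A)² = ((12 + 5 - 3)² - 54)² = (14² - 54)² = (196 - 54)² = 142² = 20164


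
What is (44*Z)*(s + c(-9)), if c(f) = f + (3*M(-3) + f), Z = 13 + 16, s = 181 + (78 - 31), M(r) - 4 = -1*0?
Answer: 283272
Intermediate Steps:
M(r) = 4 (M(r) = 4 - 1*0 = 4 + 0 = 4)
s = 228 (s = 181 + 47 = 228)
Z = 29
c(f) = 12 + 2*f (c(f) = f + (3*4 + f) = f + (12 + f) = 12 + 2*f)
(44*Z)*(s + c(-9)) = (44*29)*(228 + (12 + 2*(-9))) = 1276*(228 + (12 - 18)) = 1276*(228 - 6) = 1276*222 = 283272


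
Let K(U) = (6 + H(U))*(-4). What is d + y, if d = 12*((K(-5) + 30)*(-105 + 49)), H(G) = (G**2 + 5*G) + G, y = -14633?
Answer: -32105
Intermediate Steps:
H(G) = G**2 + 6*G
K(U) = -24 - 4*U*(6 + U) (K(U) = (6 + U*(6 + U))*(-4) = -24 - 4*U*(6 + U))
d = -17472 (d = 12*(((-24 - 4*(-5)*(6 - 5)) + 30)*(-105 + 49)) = 12*(((-24 - 4*(-5)*1) + 30)*(-56)) = 12*(((-24 + 20) + 30)*(-56)) = 12*((-4 + 30)*(-56)) = 12*(26*(-56)) = 12*(-1456) = -17472)
d + y = -17472 - 14633 = -32105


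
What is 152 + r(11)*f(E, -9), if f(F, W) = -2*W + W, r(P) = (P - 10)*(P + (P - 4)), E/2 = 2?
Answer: 314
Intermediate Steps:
E = 4 (E = 2*2 = 4)
r(P) = (-10 + P)*(-4 + 2*P) (r(P) = (-10 + P)*(P + (-4 + P)) = (-10 + P)*(-4 + 2*P))
f(F, W) = -W
152 + r(11)*f(E, -9) = 152 + (40 - 24*11 + 2*11**2)*(-1*(-9)) = 152 + (40 - 264 + 2*121)*9 = 152 + (40 - 264 + 242)*9 = 152 + 18*9 = 152 + 162 = 314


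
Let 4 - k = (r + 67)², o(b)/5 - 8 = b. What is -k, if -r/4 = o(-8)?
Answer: 4485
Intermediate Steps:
o(b) = 40 + 5*b
r = 0 (r = -4*(40 + 5*(-8)) = -4*(40 - 40) = -4*0 = 0)
k = -4485 (k = 4 - (0 + 67)² = 4 - 1*67² = 4 - 1*4489 = 4 - 4489 = -4485)
-k = -1*(-4485) = 4485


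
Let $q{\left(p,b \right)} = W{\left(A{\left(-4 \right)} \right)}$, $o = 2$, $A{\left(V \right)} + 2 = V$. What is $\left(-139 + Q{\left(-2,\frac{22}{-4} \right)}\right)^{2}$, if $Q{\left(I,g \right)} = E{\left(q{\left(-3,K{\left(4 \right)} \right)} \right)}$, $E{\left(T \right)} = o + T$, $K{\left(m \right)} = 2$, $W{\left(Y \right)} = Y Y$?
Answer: $10201$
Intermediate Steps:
$A{\left(V \right)} = -2 + V$
$W{\left(Y \right)} = Y^{2}$
$q{\left(p,b \right)} = 36$ ($q{\left(p,b \right)} = \left(-2 - 4\right)^{2} = \left(-6\right)^{2} = 36$)
$E{\left(T \right)} = 2 + T$
$Q{\left(I,g \right)} = 38$ ($Q{\left(I,g \right)} = 2 + 36 = 38$)
$\left(-139 + Q{\left(-2,\frac{22}{-4} \right)}\right)^{2} = \left(-139 + 38\right)^{2} = \left(-101\right)^{2} = 10201$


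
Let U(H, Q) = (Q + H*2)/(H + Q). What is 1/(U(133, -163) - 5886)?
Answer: -30/176683 ≈ -0.00016980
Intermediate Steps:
U(H, Q) = (Q + 2*H)/(H + Q)
1/(U(133, -163) - 5886) = 1/((-163 + 2*133)/(133 - 163) - 5886) = 1/((-163 + 266)/(-30) - 5886) = 1/(-1/30*103 - 5886) = 1/(-103/30 - 5886) = 1/(-176683/30) = -30/176683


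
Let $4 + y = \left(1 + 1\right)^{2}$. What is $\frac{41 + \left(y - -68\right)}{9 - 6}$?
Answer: $\frac{109}{3} \approx 36.333$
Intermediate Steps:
$y = 0$ ($y = -4 + \left(1 + 1\right)^{2} = -4 + 2^{2} = -4 + 4 = 0$)
$\frac{41 + \left(y - -68\right)}{9 - 6} = \frac{41 + \left(0 - -68\right)}{9 - 6} = \frac{41 + \left(0 + 68\right)}{3} = \frac{41 + 68}{3} = \frac{1}{3} \cdot 109 = \frac{109}{3}$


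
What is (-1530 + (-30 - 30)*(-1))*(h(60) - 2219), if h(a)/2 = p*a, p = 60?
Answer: -7322070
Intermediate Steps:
h(a) = 120*a (h(a) = 2*(60*a) = 120*a)
(-1530 + (-30 - 30)*(-1))*(h(60) - 2219) = (-1530 + (-30 - 30)*(-1))*(120*60 - 2219) = (-1530 - 60*(-1))*(7200 - 2219) = (-1530 + 60)*4981 = -1470*4981 = -7322070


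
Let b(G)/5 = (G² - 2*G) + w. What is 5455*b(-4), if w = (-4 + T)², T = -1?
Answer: 1336475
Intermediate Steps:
w = 25 (w = (-4 - 1)² = (-5)² = 25)
b(G) = 125 - 10*G + 5*G² (b(G) = 5*((G² - 2*G) + 25) = 5*(25 + G² - 2*G) = 125 - 10*G + 5*G²)
5455*b(-4) = 5455*(125 - 10*(-4) + 5*(-4)²) = 5455*(125 + 40 + 5*16) = 5455*(125 + 40 + 80) = 5455*245 = 1336475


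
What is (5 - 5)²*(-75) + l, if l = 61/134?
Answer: 61/134 ≈ 0.45522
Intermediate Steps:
l = 61/134 (l = 61*(1/134) = 61/134 ≈ 0.45522)
(5 - 5)²*(-75) + l = (5 - 5)²*(-75) + 61/134 = 0²*(-75) + 61/134 = 0*(-75) + 61/134 = 0 + 61/134 = 61/134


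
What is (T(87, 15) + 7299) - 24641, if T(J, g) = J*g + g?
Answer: -16022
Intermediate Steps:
T(J, g) = g + J*g
(T(87, 15) + 7299) - 24641 = (15*(1 + 87) + 7299) - 24641 = (15*88 + 7299) - 24641 = (1320 + 7299) - 24641 = 8619 - 24641 = -16022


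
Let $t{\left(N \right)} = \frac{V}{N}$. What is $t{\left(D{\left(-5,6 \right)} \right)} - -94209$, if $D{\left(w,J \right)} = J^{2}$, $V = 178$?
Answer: $\frac{1695851}{18} \approx 94214.0$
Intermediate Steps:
$t{\left(N \right)} = \frac{178}{N}$
$t{\left(D{\left(-5,6 \right)} \right)} - -94209 = \frac{178}{6^{2}} - -94209 = \frac{178}{36} + 94209 = 178 \cdot \frac{1}{36} + 94209 = \frac{89}{18} + 94209 = \frac{1695851}{18}$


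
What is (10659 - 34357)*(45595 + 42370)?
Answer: -2084594570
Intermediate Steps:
(10659 - 34357)*(45595 + 42370) = -23698*87965 = -2084594570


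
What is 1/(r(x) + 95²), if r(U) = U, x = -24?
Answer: 1/9001 ≈ 0.00011110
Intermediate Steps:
1/(r(x) + 95²) = 1/(-24 + 95²) = 1/(-24 + 9025) = 1/9001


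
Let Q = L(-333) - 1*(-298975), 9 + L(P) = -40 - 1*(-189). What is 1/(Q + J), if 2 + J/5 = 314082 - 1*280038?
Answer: 1/469325 ≈ 2.1307e-6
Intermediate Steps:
J = 170210 (J = -10 + 5*(314082 - 1*280038) = -10 + 5*(314082 - 280038) = -10 + 5*34044 = -10 + 170220 = 170210)
L(P) = 140 (L(P) = -9 + (-40 - 1*(-189)) = -9 + (-40 + 189) = -9 + 149 = 140)
Q = 299115 (Q = 140 - 1*(-298975) = 140 + 298975 = 299115)
1/(Q + J) = 1/(299115 + 170210) = 1/469325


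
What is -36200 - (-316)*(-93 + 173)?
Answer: -10920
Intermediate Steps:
-36200 - (-316)*(-93 + 173) = -36200 - (-316)*80 = -36200 - 1*(-25280) = -36200 + 25280 = -10920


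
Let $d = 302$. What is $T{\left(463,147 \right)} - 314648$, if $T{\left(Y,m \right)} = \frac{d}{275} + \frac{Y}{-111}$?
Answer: $- \frac{9604724003}{30525} \approx -3.1465 \cdot 10^{5}$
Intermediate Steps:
$T{\left(Y,m \right)} = \frac{302}{275} - \frac{Y}{111}$ ($T{\left(Y,m \right)} = \frac{302}{275} + \frac{Y}{-111} = 302 \cdot \frac{1}{275} + Y \left(- \frac{1}{111}\right) = \frac{302}{275} - \frac{Y}{111}$)
$T{\left(463,147 \right)} - 314648 = \left(\frac{302}{275} - \frac{463}{111}\right) - 314648 = - \frac{93803}{30525} - 314648 = - \frac{9604724003}{30525}$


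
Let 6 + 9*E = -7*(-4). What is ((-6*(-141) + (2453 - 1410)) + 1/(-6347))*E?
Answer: 7992988/1731 ≈ 4617.6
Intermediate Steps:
E = 22/9 (E = -⅔ + (-7*(-4))/9 = -⅔ + (⅑)*28 = -⅔ + 28/9 = 22/9 ≈ 2.4444)
((-6*(-141) + (2453 - 1410)) + 1/(-6347))*E = ((-6*(-141) + (2453 - 1410)) + 1/(-6347))*(22/9) = ((846 + 1043) - 1/6347)*(22/9) = (1889 - 1/6347)*(22/9) = (11989482/6347)*(22/9) = 7992988/1731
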